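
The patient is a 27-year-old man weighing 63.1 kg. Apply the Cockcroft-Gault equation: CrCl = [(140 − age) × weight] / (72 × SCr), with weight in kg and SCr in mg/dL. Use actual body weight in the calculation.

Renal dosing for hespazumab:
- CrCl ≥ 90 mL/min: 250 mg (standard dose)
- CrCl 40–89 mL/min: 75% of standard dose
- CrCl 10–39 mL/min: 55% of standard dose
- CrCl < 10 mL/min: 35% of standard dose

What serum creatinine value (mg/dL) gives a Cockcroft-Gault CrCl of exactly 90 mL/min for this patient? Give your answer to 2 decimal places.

1.10 mg/dL

Standard dose requires CrCl ≥ 90 mL/min.
Set (140 − 27) × 63.1 / (72 × SCr) = 90
SCr = (140 − 27) × 63.1 / (72 × 90) = 1.100 mg/dL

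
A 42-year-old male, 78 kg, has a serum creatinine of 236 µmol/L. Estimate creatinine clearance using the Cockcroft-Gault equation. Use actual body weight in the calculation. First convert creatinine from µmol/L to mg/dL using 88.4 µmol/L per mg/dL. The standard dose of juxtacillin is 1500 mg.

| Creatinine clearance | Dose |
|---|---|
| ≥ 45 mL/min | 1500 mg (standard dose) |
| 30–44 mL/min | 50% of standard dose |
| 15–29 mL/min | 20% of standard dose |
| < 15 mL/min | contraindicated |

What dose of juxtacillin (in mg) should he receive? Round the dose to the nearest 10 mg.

750 mg

SCr = 236 / 88.4 = 2.67 mg/dL
CrCl = (140 − 42) × 78 / (72 × 2.67) = 7644.0 / 192.24 ≈ 39.8 mL/min
CrCl ≈ 40 mL/min → bracket 30–44 mL/min.
50% of 1500 mg = 750 mg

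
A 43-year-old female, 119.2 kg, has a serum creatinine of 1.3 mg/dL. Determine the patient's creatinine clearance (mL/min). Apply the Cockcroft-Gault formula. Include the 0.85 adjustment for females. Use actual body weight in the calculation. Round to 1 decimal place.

105.0 mL/min

CrCl = (140 − 43) × 119.2 / (72 × 1.3) × 0.85 = 11562.4 / 93.60 × 0.85 ≈ 105.0 mL/min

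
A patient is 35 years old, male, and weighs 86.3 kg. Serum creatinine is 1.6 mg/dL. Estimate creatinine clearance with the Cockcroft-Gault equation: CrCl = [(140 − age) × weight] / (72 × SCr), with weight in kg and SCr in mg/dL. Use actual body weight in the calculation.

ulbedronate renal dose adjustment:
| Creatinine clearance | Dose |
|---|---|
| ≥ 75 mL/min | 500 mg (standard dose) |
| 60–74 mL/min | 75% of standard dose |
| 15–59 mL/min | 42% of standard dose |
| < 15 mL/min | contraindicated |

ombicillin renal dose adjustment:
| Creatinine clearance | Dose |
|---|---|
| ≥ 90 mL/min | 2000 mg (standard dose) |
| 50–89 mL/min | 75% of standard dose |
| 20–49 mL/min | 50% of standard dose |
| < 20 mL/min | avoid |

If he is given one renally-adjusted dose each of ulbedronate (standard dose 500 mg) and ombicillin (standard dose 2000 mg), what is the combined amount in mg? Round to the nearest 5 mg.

CrCl = (140 − 35) × 86.3 / (72 × 1.6) = 9061.5 / 115.20 ≈ 78.7 mL/min
CrCl ≈ 79 mL/min.
ulbedronate: ≥ 75 mL/min → 100% of 500 mg = 500 mg.
ombicillin: 50–89 mL/min → 75% of 2000 mg = 1500 mg.
Total = 500 + 1500 = 2000 mg.

2000 mg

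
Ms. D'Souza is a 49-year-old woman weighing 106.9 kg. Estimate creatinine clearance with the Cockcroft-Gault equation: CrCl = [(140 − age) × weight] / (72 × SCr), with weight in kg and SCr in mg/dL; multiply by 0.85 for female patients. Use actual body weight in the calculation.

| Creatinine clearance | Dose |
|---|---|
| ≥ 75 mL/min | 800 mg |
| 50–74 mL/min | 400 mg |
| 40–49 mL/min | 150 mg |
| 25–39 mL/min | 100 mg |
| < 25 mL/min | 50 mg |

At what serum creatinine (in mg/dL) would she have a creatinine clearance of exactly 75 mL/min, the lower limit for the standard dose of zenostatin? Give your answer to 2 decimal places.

1.53 mg/dL

Standard dose requires CrCl ≥ 75 mL/min.
Set (140 − 49) × 106.9 × 0.85 / (72 × SCr) = 75
SCr = (140 − 49) × 106.9 × 0.85 / (72 × 75) = 1.531 mg/dL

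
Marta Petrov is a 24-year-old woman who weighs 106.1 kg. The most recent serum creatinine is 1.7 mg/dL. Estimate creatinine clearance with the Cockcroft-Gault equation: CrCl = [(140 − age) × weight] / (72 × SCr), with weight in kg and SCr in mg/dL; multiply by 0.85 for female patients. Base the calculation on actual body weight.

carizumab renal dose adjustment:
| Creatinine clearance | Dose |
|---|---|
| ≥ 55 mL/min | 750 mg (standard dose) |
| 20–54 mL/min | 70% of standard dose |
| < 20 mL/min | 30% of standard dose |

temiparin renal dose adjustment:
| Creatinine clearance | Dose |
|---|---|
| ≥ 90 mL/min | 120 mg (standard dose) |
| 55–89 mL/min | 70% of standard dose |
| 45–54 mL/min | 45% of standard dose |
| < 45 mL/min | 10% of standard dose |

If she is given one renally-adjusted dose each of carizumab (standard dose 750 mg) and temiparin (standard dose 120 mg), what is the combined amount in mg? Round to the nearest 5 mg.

835 mg

CrCl = (140 − 24) × 106.1 / (72 × 1.7) × 0.85 = 12307.6 / 122.40 × 0.85 ≈ 85.5 mL/min
CrCl ≈ 85 mL/min.
carizumab: ≥ 55 mL/min → 100% of 750 mg = 750 mg.
temiparin: 55–89 mL/min → 70% of 120 mg = 84 mg.
Total = 750 + 84 = 834 mg.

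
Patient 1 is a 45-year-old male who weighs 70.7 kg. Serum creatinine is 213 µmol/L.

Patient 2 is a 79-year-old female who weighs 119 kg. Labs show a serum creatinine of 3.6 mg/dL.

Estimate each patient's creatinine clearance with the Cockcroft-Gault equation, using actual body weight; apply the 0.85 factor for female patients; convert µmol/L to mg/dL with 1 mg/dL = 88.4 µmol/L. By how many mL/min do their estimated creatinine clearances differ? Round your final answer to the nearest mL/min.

Patient 1: SCr = 213 / 88.4 = 2.41 mg/dL
Patient 1: CrCl = (140 − 45) × 70.7 / (72 × 2.41) = 6716.5 / 173.52 ≈ 38.7 mL/min
Patient 2: CrCl = (140 − 79) × 119 / (72 × 3.6) × 0.85 = 7259.0 / 259.20 × 0.85 ≈ 23.8 mL/min
|38.7 − 23.8| = 14.9 mL/min

15 mL/min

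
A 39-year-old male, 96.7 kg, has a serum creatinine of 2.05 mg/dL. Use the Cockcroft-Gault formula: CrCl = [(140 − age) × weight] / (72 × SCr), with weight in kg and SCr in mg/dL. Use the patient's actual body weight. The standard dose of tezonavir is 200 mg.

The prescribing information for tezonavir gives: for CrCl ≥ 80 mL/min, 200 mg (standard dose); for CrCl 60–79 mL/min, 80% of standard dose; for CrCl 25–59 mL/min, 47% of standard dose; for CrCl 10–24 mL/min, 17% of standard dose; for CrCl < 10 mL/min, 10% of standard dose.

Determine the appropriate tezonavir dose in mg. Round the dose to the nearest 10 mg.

160 mg

CrCl = (140 − 39) × 96.7 / (72 × 2.05) = 9766.7 / 147.60 ≈ 66.2 mL/min
CrCl ≈ 66 mL/min → bracket 60–79 mL/min.
80% of 200 mg = 160 mg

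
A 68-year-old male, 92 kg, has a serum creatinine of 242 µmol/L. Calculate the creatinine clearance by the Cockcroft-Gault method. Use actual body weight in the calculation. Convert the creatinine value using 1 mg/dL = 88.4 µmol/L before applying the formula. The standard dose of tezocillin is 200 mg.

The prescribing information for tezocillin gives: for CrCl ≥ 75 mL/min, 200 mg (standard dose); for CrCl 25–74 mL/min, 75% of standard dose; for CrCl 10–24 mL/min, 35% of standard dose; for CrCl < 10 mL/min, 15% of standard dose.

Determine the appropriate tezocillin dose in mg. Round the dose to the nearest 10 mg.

SCr = 242 / 88.4 = 2.738 mg/dL
CrCl = (140 − 68) × 92 / (72 × 2.738) = 6624.0 / 197.14 ≈ 33.6 mL/min
CrCl ≈ 34 mL/min → bracket 25–74 mL/min.
75% of 200 mg = 150 mg

150 mg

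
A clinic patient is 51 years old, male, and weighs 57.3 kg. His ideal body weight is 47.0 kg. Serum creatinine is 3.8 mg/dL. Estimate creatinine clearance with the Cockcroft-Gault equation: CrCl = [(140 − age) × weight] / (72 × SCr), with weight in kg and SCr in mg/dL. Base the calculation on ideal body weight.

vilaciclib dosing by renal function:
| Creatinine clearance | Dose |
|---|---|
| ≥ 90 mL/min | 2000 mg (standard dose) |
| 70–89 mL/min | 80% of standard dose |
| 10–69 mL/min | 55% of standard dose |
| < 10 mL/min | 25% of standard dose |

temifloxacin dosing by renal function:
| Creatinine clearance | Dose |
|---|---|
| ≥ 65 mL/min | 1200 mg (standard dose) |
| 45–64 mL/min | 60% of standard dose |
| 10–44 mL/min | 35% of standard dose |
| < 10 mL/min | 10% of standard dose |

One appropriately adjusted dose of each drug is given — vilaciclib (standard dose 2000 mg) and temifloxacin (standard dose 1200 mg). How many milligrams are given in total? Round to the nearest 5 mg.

1520 mg

CrCl = (140 − 51) × 47 / (72 × 3.8) = 4183.0 / 273.60 ≈ 15.3 mL/min
CrCl ≈ 15 mL/min.
vilaciclib: 10–69 mL/min → 55% of 2000 mg = 1100 mg.
temifloxacin: 10–44 mL/min → 35% of 1200 mg = 420 mg.
Total = 1100 + 420 = 1520 mg.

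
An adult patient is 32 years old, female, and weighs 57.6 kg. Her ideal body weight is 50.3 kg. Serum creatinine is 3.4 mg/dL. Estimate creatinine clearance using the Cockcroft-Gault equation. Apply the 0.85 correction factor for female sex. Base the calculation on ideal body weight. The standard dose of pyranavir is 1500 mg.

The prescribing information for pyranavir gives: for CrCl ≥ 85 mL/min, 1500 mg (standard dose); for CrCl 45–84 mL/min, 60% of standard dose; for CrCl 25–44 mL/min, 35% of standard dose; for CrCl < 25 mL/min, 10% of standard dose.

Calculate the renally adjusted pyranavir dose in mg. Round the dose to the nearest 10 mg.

150 mg

CrCl = (140 − 32) × 50.3 / (72 × 3.4) × 0.85 = 5432.4 / 244.80 × 0.85 ≈ 18.9 mL/min
CrCl ≈ 19 mL/min → bracket < 25 mL/min.
10% of 1500 mg = 150 mg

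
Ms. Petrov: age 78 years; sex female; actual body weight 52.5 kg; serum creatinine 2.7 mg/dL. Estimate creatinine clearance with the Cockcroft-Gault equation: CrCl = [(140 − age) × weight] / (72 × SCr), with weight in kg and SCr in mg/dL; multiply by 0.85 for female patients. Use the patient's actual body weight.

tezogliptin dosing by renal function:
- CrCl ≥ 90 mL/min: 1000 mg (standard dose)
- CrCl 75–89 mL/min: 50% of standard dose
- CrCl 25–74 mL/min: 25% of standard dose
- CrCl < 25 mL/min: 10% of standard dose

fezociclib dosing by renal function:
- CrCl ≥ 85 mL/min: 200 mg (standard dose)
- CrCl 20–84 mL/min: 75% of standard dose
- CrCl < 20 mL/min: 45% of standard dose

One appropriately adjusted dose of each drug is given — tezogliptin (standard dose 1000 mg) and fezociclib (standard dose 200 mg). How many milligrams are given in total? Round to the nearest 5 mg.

CrCl = (140 − 78) × 52.5 / (72 × 2.7) × 0.85 = 3255.0 / 194.40 × 0.85 ≈ 14.2 mL/min
CrCl ≈ 14 mL/min.
tezogliptin: < 25 mL/min → 10% of 1000 mg = 100 mg.
fezociclib: < 20 mL/min → 45% of 200 mg = 90 mg.
Total = 100 + 90 = 190 mg.

190 mg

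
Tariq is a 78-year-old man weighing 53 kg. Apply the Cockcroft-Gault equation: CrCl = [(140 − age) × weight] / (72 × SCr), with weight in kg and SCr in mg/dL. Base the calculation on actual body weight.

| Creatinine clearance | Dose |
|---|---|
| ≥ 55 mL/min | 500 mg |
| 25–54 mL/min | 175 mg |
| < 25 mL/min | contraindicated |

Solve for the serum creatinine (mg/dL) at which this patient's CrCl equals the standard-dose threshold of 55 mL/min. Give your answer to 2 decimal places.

0.83 mg/dL

Standard dose requires CrCl ≥ 55 mL/min.
Set (140 − 78) × 53 / (72 × SCr) = 55
SCr = (140 − 78) × 53 / (72 × 55) = 0.830 mg/dL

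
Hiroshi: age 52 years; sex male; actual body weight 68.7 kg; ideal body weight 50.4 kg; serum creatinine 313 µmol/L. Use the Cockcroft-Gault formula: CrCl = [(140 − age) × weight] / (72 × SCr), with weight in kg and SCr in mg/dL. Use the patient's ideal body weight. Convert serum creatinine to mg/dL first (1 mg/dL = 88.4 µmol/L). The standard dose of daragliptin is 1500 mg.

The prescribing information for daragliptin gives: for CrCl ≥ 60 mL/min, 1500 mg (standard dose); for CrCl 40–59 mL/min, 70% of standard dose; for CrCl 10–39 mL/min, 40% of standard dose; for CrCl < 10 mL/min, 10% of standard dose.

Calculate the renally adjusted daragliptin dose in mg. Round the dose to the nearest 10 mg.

SCr = 313 / 88.4 = 3.541 mg/dL
CrCl = (140 − 52) × 50.4 / (72 × 3.541) = 4435.2 / 254.95 ≈ 17.4 mL/min
CrCl ≈ 17 mL/min → bracket 10–39 mL/min.
40% of 1500 mg = 600 mg

600 mg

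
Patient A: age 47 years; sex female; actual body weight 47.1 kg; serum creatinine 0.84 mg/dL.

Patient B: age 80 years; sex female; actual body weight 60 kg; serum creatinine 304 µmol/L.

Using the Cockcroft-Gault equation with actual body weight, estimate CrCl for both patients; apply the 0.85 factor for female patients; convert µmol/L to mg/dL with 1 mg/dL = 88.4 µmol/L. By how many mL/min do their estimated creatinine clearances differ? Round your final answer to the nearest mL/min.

49 mL/min

Patient A: CrCl = (140 − 47) × 47.1 / (72 × 0.84) × 0.85 = 4380.3 / 60.48 × 0.85 ≈ 61.6 mL/min
Patient B: SCr = 304 / 88.4 = 3.439 mg/dL
Patient B: CrCl = (140 − 80) × 60 / (72 × 3.439) × 0.85 = 3600.0 / 247.61 × 0.85 ≈ 12.4 mL/min
|61.6 − 12.4| = 49.2 mL/min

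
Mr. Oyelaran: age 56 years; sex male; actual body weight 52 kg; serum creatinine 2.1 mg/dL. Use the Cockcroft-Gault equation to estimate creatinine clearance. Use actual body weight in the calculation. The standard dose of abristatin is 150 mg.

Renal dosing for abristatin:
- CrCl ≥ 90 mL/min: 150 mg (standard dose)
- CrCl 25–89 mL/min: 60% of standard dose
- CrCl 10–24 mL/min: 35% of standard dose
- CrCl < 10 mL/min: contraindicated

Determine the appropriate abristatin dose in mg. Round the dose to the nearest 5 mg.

90 mg

CrCl = (140 − 56) × 52 / (72 × 2.1) = 4368.0 / 151.20 ≈ 28.9 mL/min
CrCl ≈ 29 mL/min → bracket 25–89 mL/min.
60% of 150 mg = 90 mg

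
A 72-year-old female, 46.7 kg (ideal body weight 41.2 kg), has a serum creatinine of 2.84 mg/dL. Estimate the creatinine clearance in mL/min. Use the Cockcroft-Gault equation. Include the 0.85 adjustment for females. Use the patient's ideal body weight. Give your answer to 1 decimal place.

11.6 mL/min

CrCl = (140 − 72) × 41.2 / (72 × 2.84) × 0.85 = 2801.6 / 204.48 × 0.85 ≈ 11.6 mL/min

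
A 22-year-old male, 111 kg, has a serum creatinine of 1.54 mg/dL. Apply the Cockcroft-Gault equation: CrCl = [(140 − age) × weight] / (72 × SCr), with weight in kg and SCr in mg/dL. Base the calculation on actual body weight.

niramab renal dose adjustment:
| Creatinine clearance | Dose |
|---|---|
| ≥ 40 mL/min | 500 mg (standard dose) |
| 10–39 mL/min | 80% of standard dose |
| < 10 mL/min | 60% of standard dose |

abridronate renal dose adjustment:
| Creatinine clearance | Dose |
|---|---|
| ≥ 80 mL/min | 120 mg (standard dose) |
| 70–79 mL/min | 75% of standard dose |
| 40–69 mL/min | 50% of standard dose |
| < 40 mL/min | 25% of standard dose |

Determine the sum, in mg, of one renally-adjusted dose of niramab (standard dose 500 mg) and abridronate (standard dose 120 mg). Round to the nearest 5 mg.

CrCl = (140 − 22) × 111 / (72 × 1.54) = 13098.0 / 110.88 ≈ 118.1 mL/min
CrCl ≈ 118 mL/min.
niramab: ≥ 40 mL/min → 100% of 500 mg = 500 mg.
abridronate: ≥ 80 mL/min → 100% of 120 mg = 120 mg.
Total = 500 + 120 = 620 mg.

620 mg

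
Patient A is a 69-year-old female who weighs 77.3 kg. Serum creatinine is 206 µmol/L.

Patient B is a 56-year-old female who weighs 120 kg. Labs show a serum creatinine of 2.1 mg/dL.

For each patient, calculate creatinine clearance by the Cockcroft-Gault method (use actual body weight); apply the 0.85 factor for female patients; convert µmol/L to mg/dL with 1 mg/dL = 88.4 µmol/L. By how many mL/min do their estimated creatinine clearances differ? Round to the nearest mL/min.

29 mL/min

Patient A: SCr = 206 / 88.4 = 2.33 mg/dL
Patient A: CrCl = (140 − 69) × 77.3 / (72 × 2.33) × 0.85 = 5488.3 / 167.76 × 0.85 ≈ 27.8 mL/min
Patient B: CrCl = (140 − 56) × 120 / (72 × 2.1) × 0.85 = 10080.0 / 151.20 × 0.85 ≈ 56.7 mL/min
|27.8 − 56.7| = 28.9 mL/min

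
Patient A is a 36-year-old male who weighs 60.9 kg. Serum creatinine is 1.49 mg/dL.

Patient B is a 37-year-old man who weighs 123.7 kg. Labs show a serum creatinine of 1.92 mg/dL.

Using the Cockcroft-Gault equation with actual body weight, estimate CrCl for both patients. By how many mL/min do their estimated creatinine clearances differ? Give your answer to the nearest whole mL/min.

Patient A: CrCl = (140 − 36) × 60.9 / (72 × 1.49) = 6333.6 / 107.28 ≈ 59.0 mL/min
Patient B: CrCl = (140 − 37) × 123.7 / (72 × 1.92) = 12741.1 / 138.24 ≈ 92.2 mL/min
|59.0 − 92.2| = 33.2 mL/min

33 mL/min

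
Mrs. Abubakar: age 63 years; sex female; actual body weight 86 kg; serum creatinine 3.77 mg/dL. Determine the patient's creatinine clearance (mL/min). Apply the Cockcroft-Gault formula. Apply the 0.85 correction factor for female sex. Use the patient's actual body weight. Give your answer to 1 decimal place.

20.7 mL/min

CrCl = (140 − 63) × 86 / (72 × 3.77) × 0.85 = 6622.0 / 271.44 × 0.85 ≈ 20.7 mL/min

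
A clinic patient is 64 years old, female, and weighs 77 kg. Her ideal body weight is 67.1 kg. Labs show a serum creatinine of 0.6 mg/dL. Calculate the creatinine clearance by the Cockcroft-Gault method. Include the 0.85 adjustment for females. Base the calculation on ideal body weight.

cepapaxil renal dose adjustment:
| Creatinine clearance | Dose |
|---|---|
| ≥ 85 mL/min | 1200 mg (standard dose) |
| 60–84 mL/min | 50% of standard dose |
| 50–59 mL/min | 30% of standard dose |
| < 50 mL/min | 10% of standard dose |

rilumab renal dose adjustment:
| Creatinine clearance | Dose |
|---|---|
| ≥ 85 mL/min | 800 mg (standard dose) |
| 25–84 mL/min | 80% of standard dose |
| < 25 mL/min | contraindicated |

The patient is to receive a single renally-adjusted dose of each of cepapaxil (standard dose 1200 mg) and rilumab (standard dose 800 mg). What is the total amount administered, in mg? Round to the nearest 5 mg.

2000 mg

CrCl = (140 − 64) × 67.1 / (72 × 0.6) × 0.85 = 5099.6 / 43.20 × 0.85 ≈ 100.3 mL/min
CrCl ≈ 100 mL/min.
cepapaxil: ≥ 85 mL/min → 100% of 1200 mg = 1200 mg.
rilumab: ≥ 85 mL/min → 100% of 800 mg = 800 mg.
Total = 1200 + 800 = 2000 mg.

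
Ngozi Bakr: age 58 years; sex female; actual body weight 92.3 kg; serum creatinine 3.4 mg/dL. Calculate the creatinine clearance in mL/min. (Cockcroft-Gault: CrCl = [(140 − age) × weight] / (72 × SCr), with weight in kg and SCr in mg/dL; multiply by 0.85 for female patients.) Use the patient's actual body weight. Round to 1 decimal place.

26.3 mL/min

CrCl = (140 − 58) × 92.3 / (72 × 3.4) × 0.85 = 7568.6 / 244.80 × 0.85 ≈ 26.3 mL/min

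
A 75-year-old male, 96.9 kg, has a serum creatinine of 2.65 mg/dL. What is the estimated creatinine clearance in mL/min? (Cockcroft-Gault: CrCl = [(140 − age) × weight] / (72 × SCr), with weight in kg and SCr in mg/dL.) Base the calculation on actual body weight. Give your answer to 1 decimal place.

CrCl = (140 − 75) × 96.9 / (72 × 2.65) = 6298.5 / 190.80 ≈ 33.0 mL/min

33.0 mL/min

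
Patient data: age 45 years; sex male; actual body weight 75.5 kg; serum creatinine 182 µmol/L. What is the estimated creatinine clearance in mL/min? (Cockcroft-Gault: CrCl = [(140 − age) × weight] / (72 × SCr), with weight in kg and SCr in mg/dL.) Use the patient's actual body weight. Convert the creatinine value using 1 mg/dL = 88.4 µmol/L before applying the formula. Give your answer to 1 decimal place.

SCr = 182 / 88.4 = 2.059 mg/dL
CrCl = (140 − 45) × 75.5 / (72 × 2.059) = 7172.5 / 148.25 ≈ 48.4 mL/min

48.4 mL/min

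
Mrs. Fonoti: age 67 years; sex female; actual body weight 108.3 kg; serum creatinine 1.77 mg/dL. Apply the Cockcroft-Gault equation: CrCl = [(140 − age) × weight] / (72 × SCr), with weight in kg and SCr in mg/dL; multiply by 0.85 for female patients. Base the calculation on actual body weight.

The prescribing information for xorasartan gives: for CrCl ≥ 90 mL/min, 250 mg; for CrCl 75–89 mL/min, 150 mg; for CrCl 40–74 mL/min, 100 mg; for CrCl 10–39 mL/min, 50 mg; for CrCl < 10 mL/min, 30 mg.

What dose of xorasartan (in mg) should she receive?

100 mg

CrCl = (140 − 67) × 108.3 / (72 × 1.77) × 0.85 = 7905.9 / 127.44 × 0.85 ≈ 52.7 mL/min
CrCl ≈ 53 mL/min → bracket 40–74 mL/min.
Dose for this bracket: 100 mg.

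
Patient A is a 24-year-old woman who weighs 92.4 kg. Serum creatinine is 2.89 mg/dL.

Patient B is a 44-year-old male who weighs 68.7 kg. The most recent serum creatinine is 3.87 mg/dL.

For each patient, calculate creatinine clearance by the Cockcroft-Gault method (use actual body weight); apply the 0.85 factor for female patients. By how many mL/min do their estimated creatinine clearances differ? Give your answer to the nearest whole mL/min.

20 mL/min

Patient A: CrCl = (140 − 24) × 92.4 / (72 × 2.89) × 0.85 = 10718.4 / 208.08 × 0.85 ≈ 43.8 mL/min
Patient B: CrCl = (140 − 44) × 68.7 / (72 × 3.87) = 6595.2 / 278.64 ≈ 23.7 mL/min
|43.8 − 23.7| = 20.1 mL/min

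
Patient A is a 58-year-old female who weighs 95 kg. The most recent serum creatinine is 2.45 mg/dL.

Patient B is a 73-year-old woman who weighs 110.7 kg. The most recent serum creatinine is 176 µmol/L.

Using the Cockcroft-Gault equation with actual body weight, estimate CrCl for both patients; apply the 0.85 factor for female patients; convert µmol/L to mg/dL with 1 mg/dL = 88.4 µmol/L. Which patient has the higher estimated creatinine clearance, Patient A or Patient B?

Patient A: CrCl = (140 − 58) × 95 / (72 × 2.45) × 0.85 = 7790.0 / 176.40 × 0.85 ≈ 37.5 mL/min
Patient B: SCr = 176 / 88.4 = 1.991 mg/dL
Patient B: CrCl = (140 − 73) × 110.7 / (72 × 1.991) × 0.85 = 7416.9 / 143.35 × 0.85 ≈ 44.0 mL/min
37.5 vs 44.0 mL/min → Patient B is higher.

Patient B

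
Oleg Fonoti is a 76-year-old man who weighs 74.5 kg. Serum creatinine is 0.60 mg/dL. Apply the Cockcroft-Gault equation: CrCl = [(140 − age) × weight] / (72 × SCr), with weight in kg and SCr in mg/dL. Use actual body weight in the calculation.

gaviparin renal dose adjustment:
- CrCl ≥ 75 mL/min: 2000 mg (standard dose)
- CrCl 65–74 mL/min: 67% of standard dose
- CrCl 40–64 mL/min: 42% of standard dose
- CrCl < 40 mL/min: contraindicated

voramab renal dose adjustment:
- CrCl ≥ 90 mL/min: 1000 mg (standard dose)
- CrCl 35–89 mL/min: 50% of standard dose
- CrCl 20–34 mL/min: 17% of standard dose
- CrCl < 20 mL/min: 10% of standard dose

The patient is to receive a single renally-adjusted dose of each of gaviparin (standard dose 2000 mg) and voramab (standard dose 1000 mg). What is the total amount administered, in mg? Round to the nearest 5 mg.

CrCl = (140 − 76) × 74.5 / (72 × 0.6) = 4768.0 / 43.20 ≈ 110.4 mL/min
CrCl ≈ 110 mL/min.
gaviparin: ≥ 75 mL/min → 100% of 2000 mg = 2000 mg.
voramab: ≥ 90 mL/min → 100% of 1000 mg = 1000 mg.
Total = 2000 + 1000 = 3000 mg.

3000 mg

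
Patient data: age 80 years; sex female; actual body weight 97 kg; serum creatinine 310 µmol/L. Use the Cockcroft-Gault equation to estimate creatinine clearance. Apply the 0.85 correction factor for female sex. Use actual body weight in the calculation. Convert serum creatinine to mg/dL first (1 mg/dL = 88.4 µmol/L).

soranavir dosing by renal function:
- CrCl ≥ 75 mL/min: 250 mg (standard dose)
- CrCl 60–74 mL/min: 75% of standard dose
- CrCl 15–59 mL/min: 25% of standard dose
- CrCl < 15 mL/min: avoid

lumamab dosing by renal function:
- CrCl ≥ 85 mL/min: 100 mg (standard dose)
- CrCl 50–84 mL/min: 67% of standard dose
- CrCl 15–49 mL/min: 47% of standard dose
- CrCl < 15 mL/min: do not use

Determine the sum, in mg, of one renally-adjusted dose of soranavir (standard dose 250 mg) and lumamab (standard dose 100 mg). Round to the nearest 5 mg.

SCr = 310 / 88.4 = 3.507 mg/dL
CrCl = (140 − 80) × 97 / (72 × 3.507) × 0.85 = 5820.0 / 252.50 × 0.85 ≈ 19.6 mL/min
CrCl ≈ 20 mL/min.
soranavir: 15–59 mL/min → 25% of 250 mg = 62.5 mg.
lumamab: 15–49 mL/min → 47% of 100 mg = 47 mg.
Total = 62.5 + 47 = 109.5 mg.

110 mg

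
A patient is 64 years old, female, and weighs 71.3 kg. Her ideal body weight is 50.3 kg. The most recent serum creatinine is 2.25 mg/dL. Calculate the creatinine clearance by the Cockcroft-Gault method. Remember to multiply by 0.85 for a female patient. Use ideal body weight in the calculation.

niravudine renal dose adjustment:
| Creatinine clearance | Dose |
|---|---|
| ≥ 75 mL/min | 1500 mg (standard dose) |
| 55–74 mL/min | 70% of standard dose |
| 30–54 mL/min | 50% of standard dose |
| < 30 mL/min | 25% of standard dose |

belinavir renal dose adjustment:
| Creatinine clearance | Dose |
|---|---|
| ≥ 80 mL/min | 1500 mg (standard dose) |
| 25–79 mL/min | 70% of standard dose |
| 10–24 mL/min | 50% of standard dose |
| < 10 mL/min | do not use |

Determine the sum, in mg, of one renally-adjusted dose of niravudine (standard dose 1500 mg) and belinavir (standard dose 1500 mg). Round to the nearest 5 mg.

1125 mg

CrCl = (140 − 64) × 50.3 / (72 × 2.25) × 0.85 = 3822.8 / 162.00 × 0.85 ≈ 20.1 mL/min
CrCl ≈ 20 mL/min.
niravudine: < 30 mL/min → 25% of 1500 mg = 375 mg.
belinavir: 10–24 mL/min → 50% of 1500 mg = 750 mg.
Total = 375 + 750 = 1125 mg.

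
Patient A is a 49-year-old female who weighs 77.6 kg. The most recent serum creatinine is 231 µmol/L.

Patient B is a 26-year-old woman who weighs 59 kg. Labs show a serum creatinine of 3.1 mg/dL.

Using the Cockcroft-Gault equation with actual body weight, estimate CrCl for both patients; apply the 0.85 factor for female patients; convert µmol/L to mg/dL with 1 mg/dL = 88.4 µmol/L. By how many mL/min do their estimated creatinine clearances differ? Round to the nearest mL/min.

Patient A: SCr = 231 / 88.4 = 2.613 mg/dL
Patient A: CrCl = (140 − 49) × 77.6 / (72 × 2.613) × 0.85 = 7061.6 / 188.14 × 0.85 ≈ 31.9 mL/min
Patient B: CrCl = (140 − 26) × 59 / (72 × 3.1) × 0.85 = 6726.0 / 223.20 × 0.85 ≈ 25.6 mL/min
|31.9 − 25.6| = 6.3 mL/min

6 mL/min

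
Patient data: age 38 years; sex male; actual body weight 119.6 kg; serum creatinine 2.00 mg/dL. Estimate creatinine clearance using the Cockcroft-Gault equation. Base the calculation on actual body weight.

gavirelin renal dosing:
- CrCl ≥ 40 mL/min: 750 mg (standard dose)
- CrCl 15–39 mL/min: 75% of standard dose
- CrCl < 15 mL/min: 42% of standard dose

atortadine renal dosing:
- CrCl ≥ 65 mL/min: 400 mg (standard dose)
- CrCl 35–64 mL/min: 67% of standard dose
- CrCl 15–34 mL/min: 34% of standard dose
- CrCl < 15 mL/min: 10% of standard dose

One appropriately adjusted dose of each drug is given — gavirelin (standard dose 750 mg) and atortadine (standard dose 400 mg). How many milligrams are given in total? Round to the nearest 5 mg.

1150 mg

CrCl = (140 − 38) × 119.6 / (72 × 2) = 12199.2 / 144.00 ≈ 84.7 mL/min
CrCl ≈ 85 mL/min.
gavirelin: ≥ 40 mL/min → 100% of 750 mg = 750 mg.
atortadine: ≥ 65 mL/min → 100% of 400 mg = 400 mg.
Total = 750 + 400 = 1150 mg.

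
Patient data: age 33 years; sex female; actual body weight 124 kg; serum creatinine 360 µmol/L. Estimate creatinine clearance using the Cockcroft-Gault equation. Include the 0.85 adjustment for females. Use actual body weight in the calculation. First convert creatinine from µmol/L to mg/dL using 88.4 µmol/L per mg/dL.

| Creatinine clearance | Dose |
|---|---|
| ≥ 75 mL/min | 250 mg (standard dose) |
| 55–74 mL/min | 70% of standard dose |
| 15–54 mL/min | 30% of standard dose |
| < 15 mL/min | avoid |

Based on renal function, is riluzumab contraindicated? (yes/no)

no

SCr = 360 / 88.4 = 4.072 mg/dL
CrCl = (140 − 33) × 124 / (72 × 4.072) × 0.85 = 13268.0 / 293.18 × 0.85 ≈ 38.5 mL/min
CrCl ≈ 38 mL/min, which is ≥ 15 mL/min.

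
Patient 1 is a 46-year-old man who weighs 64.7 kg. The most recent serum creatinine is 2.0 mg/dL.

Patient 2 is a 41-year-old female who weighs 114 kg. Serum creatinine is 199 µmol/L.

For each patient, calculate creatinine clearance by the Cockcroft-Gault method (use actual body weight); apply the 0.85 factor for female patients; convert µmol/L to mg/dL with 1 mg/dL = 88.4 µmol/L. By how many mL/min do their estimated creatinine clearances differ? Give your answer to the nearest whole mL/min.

17 mL/min

Patient 1: CrCl = (140 − 46) × 64.7 / (72 × 2) = 6081.8 / 144.00 ≈ 42.2 mL/min
Patient 2: SCr = 199 / 88.4 = 2.251 mg/dL
Patient 2: CrCl = (140 − 41) × 114 / (72 × 2.251) × 0.85 = 11286.0 / 162.07 × 0.85 ≈ 59.2 mL/min
|42.2 − 59.2| = 17.0 mL/min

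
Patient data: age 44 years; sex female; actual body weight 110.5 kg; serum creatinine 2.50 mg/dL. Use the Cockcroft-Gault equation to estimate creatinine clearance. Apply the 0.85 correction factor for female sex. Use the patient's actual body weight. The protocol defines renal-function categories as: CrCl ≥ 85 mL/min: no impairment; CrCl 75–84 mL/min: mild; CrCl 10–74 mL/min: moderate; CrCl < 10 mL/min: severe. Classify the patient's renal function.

moderate

CrCl = (140 − 44) × 110.5 / (72 × 2.5) × 0.85 = 10608.0 / 180.00 × 0.85 ≈ 50.1 mL/min
50 mL/min falls in the 'moderate' range.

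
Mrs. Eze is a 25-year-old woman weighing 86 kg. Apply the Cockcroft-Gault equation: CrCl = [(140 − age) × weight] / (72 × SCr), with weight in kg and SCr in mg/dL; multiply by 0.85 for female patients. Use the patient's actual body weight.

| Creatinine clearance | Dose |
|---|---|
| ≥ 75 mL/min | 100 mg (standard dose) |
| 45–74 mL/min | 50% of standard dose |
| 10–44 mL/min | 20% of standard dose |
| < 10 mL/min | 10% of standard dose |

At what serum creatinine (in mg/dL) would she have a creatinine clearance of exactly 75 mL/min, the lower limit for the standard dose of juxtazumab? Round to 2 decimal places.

1.56 mg/dL

Standard dose requires CrCl ≥ 75 mL/min.
Set (140 − 25) × 86 × 0.85 / (72 × SCr) = 75
SCr = (140 − 25) × 86 × 0.85 / (72 × 75) = 1.557 mg/dL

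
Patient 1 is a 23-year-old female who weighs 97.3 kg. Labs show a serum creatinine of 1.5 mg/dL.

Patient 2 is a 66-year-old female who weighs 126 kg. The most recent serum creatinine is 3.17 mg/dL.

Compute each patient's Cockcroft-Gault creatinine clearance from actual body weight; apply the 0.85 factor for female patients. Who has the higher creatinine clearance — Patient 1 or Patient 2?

Patient 1

Patient 1: CrCl = (140 − 23) × 97.3 / (72 × 1.5) × 0.85 = 11384.1 / 108.00 × 0.85 ≈ 89.6 mL/min
Patient 2: CrCl = (140 − 66) × 126 / (72 × 3.17) × 0.85 = 9324.0 / 228.24 × 0.85 ≈ 34.7 mL/min
89.6 vs 34.7 mL/min → Patient 1 is higher.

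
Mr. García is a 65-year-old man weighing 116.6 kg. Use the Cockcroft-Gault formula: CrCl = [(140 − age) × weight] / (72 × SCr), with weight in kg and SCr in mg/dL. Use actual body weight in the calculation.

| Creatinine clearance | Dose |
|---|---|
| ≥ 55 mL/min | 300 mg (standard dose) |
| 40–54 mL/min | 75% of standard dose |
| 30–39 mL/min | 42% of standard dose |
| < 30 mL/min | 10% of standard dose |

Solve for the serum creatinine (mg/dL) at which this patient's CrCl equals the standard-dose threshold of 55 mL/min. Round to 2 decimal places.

2.21 mg/dL

Standard dose requires CrCl ≥ 55 mL/min.
Set (140 − 65) × 116.6 / (72 × SCr) = 55
SCr = (140 − 65) × 116.6 / (72 × 55) = 2.208 mg/dL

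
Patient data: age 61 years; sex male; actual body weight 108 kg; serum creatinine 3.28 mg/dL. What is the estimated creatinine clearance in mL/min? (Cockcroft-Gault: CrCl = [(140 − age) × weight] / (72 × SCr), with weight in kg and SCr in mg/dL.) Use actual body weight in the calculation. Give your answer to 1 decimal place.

CrCl = (140 − 61) × 108 / (72 × 3.28) = 8532.0 / 236.16 ≈ 36.1 mL/min

36.1 mL/min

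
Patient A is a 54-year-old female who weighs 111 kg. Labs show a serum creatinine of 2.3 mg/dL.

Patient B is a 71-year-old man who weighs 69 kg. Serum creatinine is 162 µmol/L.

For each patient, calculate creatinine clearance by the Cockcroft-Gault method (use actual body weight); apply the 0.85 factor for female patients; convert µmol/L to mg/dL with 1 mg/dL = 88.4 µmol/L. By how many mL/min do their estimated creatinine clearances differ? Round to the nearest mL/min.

Patient A: CrCl = (140 − 54) × 111 / (72 × 2.3) × 0.85 = 9546.0 / 165.60 × 0.85 ≈ 49.0 mL/min
Patient B: SCr = 162 / 88.4 = 1.833 mg/dL
Patient B: CrCl = (140 − 71) × 69 / (72 × 1.833) = 4761.0 / 131.98 ≈ 36.1 mL/min
|49.0 − 36.1| = 12.9 mL/min

13 mL/min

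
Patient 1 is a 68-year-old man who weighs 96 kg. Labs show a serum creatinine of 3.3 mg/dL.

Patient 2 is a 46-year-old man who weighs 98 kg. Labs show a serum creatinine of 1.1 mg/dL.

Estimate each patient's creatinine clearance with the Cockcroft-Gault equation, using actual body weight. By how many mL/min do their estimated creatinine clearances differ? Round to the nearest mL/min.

87 mL/min

Patient 1: CrCl = (140 − 68) × 96 / (72 × 3.3) = 6912.0 / 237.60 ≈ 29.1 mL/min
Patient 2: CrCl = (140 − 46) × 98 / (72 × 1.1) = 9212.0 / 79.20 ≈ 116.3 mL/min
|29.1 − 116.3| = 87.2 mL/min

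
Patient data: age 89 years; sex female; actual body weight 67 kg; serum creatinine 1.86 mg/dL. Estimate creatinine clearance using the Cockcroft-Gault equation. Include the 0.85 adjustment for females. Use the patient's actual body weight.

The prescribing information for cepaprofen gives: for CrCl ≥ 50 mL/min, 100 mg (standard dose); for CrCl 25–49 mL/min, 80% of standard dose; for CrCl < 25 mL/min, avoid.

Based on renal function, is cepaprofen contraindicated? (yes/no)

CrCl = (140 − 89) × 67 / (72 × 1.86) × 0.85 = 3417.0 / 133.92 × 0.85 ≈ 21.7 mL/min
CrCl ≈ 22 mL/min, which is < 25 mL/min.

yes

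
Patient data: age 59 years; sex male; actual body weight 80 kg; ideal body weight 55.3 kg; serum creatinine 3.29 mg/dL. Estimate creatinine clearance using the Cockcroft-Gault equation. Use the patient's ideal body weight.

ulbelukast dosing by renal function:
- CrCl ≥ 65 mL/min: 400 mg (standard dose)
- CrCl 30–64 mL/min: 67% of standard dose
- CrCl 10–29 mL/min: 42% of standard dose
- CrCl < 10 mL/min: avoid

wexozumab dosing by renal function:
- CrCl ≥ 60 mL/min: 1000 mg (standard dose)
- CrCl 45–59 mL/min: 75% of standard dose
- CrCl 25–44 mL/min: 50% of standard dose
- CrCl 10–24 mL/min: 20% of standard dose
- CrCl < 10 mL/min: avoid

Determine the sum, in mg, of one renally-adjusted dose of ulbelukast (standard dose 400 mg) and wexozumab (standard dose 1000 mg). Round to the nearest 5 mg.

CrCl = (140 − 59) × 55.3 / (72 × 3.29) = 4479.3 / 236.88 ≈ 18.9 mL/min
CrCl ≈ 19 mL/min.
ulbelukast: 10–29 mL/min → 42% of 400 mg = 168 mg.
wexozumab: 10–24 mL/min → 20% of 1000 mg = 200 mg.
Total = 168 + 200 = 368 mg.

370 mg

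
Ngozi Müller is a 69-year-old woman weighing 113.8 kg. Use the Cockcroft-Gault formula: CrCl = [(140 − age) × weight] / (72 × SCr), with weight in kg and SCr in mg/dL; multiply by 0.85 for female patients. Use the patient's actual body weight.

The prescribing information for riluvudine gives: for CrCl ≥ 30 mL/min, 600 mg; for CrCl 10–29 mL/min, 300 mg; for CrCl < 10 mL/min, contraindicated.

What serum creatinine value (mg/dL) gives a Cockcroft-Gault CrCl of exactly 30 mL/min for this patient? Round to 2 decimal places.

3.18 mg/dL

Standard dose requires CrCl ≥ 30 mL/min.
Set (140 − 69) × 113.8 × 0.85 / (72 × SCr) = 30
SCr = (140 − 69) × 113.8 × 0.85 / (72 × 30) = 3.180 mg/dL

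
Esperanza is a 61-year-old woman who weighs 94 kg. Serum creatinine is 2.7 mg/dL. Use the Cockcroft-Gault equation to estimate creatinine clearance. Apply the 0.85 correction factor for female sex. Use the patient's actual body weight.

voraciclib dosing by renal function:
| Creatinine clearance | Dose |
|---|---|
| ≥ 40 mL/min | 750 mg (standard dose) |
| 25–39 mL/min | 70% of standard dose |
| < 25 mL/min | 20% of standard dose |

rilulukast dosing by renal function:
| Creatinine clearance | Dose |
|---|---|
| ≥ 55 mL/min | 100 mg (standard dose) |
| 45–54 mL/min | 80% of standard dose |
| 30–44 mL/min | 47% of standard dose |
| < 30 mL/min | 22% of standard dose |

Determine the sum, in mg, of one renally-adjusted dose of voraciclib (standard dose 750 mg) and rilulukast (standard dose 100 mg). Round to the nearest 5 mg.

570 mg

CrCl = (140 − 61) × 94 / (72 × 2.7) × 0.85 = 7426.0 / 194.40 × 0.85 ≈ 32.5 mL/min
CrCl ≈ 32 mL/min.
voraciclib: 25–39 mL/min → 70% of 750 mg = 525 mg.
rilulukast: 30–44 mL/min → 47% of 100 mg = 47 mg.
Total = 525 + 47 = 572 mg.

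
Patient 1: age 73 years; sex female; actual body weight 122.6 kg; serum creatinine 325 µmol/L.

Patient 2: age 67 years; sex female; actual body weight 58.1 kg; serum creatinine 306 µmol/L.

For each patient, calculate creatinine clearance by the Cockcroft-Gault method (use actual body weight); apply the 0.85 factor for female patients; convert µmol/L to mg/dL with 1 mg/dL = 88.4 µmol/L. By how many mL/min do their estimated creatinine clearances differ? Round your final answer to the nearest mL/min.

Patient 1: SCr = 325 / 88.4 = 3.676 mg/dL
Patient 1: CrCl = (140 − 73) × 122.6 / (72 × 3.676) × 0.85 = 8214.2 / 264.67 × 0.85 ≈ 26.4 mL/min
Patient 2: SCr = 306 / 88.4 = 3.462 mg/dL
Patient 2: CrCl = (140 − 67) × 58.1 / (72 × 3.462) × 0.85 = 4241.3 / 249.26 × 0.85 ≈ 14.5 mL/min
|26.4 − 14.5| = 11.9 mL/min

12 mL/min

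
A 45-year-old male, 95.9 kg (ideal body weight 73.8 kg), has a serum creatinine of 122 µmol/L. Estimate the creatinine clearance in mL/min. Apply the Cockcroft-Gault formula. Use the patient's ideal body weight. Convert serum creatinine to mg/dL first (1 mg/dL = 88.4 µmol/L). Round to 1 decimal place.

SCr = 122 / 88.4 = 1.38 mg/dL
CrCl = (140 − 45) × 73.8 / (72 × 1.38) = 7011.0 / 99.36 ≈ 70.6 mL/min

70.6 mL/min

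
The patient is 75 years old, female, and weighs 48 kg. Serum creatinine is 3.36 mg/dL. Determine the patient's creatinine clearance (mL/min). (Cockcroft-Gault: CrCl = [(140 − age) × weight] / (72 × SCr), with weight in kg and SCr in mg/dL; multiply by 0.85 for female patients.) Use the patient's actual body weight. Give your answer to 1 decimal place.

11.0 mL/min

CrCl = (140 − 75) × 48 / (72 × 3.36) × 0.85 = 3120.0 / 241.92 × 0.85 ≈ 11.0 mL/min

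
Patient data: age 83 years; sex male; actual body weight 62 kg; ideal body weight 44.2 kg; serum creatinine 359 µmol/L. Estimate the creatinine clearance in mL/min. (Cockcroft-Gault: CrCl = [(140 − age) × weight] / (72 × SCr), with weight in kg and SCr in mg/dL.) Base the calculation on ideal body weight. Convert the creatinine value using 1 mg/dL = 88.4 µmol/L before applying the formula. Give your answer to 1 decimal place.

SCr = 359 / 88.4 = 4.061 mg/dL
CrCl = (140 − 83) × 44.2 / (72 × 4.061) = 2519.4 / 292.39 ≈ 8.6 mL/min

8.6 mL/min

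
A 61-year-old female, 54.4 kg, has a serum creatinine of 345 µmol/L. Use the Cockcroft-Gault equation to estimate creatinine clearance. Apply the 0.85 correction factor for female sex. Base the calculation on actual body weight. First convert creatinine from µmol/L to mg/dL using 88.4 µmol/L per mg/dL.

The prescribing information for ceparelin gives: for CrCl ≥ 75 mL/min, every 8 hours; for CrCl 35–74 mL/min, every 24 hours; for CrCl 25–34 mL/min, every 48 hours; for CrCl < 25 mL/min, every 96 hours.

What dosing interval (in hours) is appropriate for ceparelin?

every 96 hours

SCr = 345 / 88.4 = 3.903 mg/dL
CrCl = (140 − 61) × 54.4 / (72 × 3.903) × 0.85 = 4297.6 / 281.02 × 0.85 ≈ 13.0 mL/min
CrCl ≈ 13 mL/min → bracket < 25 mL/min → every 96 hours.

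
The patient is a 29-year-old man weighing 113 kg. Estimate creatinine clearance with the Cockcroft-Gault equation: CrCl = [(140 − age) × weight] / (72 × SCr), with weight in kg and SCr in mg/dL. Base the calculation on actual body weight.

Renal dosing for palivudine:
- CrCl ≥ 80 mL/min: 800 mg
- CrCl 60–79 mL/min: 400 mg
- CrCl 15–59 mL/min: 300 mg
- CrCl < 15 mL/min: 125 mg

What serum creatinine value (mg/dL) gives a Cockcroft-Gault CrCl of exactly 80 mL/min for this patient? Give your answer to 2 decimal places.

2.18 mg/dL

Standard dose requires CrCl ≥ 80 mL/min.
Set (140 − 29) × 113 / (72 × SCr) = 80
SCr = (140 − 29) × 113 / (72 × 80) = 2.178 mg/dL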